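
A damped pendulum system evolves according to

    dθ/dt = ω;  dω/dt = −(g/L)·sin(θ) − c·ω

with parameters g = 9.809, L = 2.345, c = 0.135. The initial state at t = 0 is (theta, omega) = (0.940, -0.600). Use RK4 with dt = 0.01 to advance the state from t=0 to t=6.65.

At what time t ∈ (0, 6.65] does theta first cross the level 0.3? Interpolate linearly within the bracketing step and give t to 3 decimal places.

t=0.000: state=(0.940, -0.600)
step 1 (dt=0.01): k1=(-0.600, -3.297), k2=(-0.616, -3.287), k3=(-0.616, -3.287), k4=(-0.633, -3.277); state += dt/6·(k1+2k2+2k3+k4)
t=0.010: state=(0.934, -0.633)
t=0.020: state=(0.927, -0.666)
t=0.030: state=(0.921, -0.698)
continuing one RK4 step at a time; state shown every 25 steps (Δt=0.25):
t=0.250: state=(0.694, -1.338)
t=0.490: state=(0.313, -1.776)
next step: t=0.500: state=(0.295, -1.786) — theta has crossed 0.3
linear interpolation between t=0.490 (0.31299) and t=0.500 (0.29519) → t≈0.497

t = 0.497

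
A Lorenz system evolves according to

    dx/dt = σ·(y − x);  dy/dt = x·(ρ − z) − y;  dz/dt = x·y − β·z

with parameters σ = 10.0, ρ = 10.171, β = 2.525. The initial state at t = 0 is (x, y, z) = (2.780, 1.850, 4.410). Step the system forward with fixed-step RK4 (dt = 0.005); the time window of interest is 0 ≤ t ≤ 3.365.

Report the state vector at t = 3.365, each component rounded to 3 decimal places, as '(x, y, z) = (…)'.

t=0.000: state=(2.780, 1.850, 4.410)
step 1 (dt=0.005): k1=(-9.300, 14.166, -5.992), k2=(-8.713, 14.038, -5.900), k3=(-8.731, 14.046, -5.899), k4=(-8.161, 13.925, -5.806); state += dt/6·(k1+2k2+2k3+k4)
t=0.005: state=(2.736, 1.920, 4.381)
t=0.010: state=(2.698, 1.989, 4.352)
t=0.015: state=(2.665, 2.057, 4.324)
continuing one RK4 step at a time; state shown every 40 steps (Δt=0.2):
t=0.200: state=(3.514, 4.644, 4.184)
t=0.400: state=(6.371, 7.743, 7.728)
t=0.600: state=(6.812, 5.673, 12.601)
t=0.800: state=(3.906, 2.743, 10.810)
t=1.000: state=(2.798, 2.765, 7.801)
t=1.200: state=(3.446, 4.082, 6.338)
t=1.400: state=(5.129, 6.058, 7.360)
t=1.600: state=(6.261, 6.227, 10.414)
t=1.800: state=(5.074, 4.208, 10.957)
t=2.000: state=(3.807, 3.505, 9.102)
t=2.200: state=(3.849, 4.151, 7.705)
t=2.400: state=(4.790, 5.348, 7.916)
t=2.600: state=(5.616, 5.761, 9.537)
t=2.800: state=(5.226, 4.781, 10.331)
t=3.000: state=(4.379, 4.083, 9.459)
t=3.200: state=(4.206, 4.320, 8.454)
t=3.365: state=(4.586, 4.899, 8.307)

(x, y, z) = (4.586, 4.899, 8.307)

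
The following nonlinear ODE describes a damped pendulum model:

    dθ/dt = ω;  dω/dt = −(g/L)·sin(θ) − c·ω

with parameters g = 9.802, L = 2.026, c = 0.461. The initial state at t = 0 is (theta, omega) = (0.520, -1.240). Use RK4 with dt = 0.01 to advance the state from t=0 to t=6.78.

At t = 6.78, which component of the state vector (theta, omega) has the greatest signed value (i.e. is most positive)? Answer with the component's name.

largest component: omega

t=0.000: state=(0.520, -1.240)
step 1 (dt=0.01): k1=(-1.240, -1.832), k2=(-1.249, -1.802), k3=(-1.249, -1.802), k4=(-1.258, -1.771); state += dt/6·(k1+2k2+2k3+k4)
t=0.010: state=(0.508, -1.258)
t=0.020: state=(0.495, -1.275)
t=0.030: state=(0.482, -1.292)
continuing one RK4 step at a time; state shown every 25 steps (Δt=0.25):
t=0.250: state=(0.170, -1.491)
t=0.500: state=(-0.189, -1.310)
t=0.750: state=(-0.457, -0.791)
t=1.000: state=(-0.573, -0.128)
t=1.250: state=(-0.524, 0.494)
t=1.500: state=(-0.342, 0.926)
t=1.750: state=(-0.086, 1.068)
t=2.000: state=(0.166, 0.899)
t=2.250: state=(0.344, 0.502)
t=2.500: state=(0.409, 0.015)
t=2.750: state=(0.356, -0.422)
t=3.000: state=(0.212, -0.701)
t=3.250: state=(0.025, -0.758)
t=3.500: state=(-0.149, -0.599)
t=3.750: state=(-0.263, -0.292)
t=4.000: state=(-0.291, 0.061)
t=4.250: state=(-0.237, 0.359)
t=4.500: state=(-0.123, 0.527)
t=4.750: state=(0.013, 0.531)
t=5.000: state=(0.130, 0.387)
t=5.250: state=(0.198, 0.152)
t=5.500: state=(0.205, -0.099)
t=5.750: state=(0.153, -0.296)
t=6.000: state=(0.065, -0.390)
t=6.250: state=(-0.031, -0.365)
t=6.500: state=(-0.109, -0.241)
t=6.750: state=(-0.148, -0.064)
t=6.780: state=(-0.149, -0.042)
compare at T: theta=-0.149, omega=-0.042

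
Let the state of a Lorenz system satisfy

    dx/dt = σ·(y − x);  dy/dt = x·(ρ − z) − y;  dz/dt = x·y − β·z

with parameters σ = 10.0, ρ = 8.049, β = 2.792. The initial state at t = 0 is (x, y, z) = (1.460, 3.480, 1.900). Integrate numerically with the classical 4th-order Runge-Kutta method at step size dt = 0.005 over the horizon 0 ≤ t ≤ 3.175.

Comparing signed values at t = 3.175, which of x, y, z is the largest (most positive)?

t=0.000: state=(1.460, 3.480, 1.900)
step 1 (dt=0.005): k1=(20.200, 5.498, -0.224), k2=(19.832, 5.795, -0.026), k3=(19.849, 5.788, -0.029), k4=(19.497, 6.079, 0.167); state += dt/6·(k1+2k2+2k3+k4)
t=0.005: state=(1.559, 3.509, 1.900)
t=0.010: state=(1.655, 3.541, 1.902)
t=0.015: state=(1.748, 3.575, 1.905)
continuing one RK4 step at a time; state shown every 40 steps (Δt=0.2):
t=0.200: state=(4.486, 5.933, 3.456)
t=0.400: state=(6.715, 7.049, 8.288)
t=0.600: state=(5.266, 3.917, 9.959)
t=0.800: state=(3.167, 2.581, 7.543)
t=1.000: state=(2.811, 2.965, 5.497)
t=1.200: state=(3.573, 4.143, 4.880)
t=1.400: state=(4.853, 5.457, 6.022)
t=1.600: state=(5.464, 5.380, 7.980)
t=1.800: state=(4.693, 4.159, 8.274)
t=2.000: state=(3.860, 3.627, 7.166)
t=2.200: state=(3.790, 3.931, 6.256)
t=2.400: state=(4.284, 4.592, 6.233)
t=2.600: state=(4.808, 4.969, 6.984)
t=2.800: state=(4.815, 4.673, 7.613)
t=3.000: state=(4.411, 4.204, 7.463)
t=3.175: state=(4.157, 4.089, 7.001)
compare at T: x=4.157, y=4.089, z=7.001

largest component: z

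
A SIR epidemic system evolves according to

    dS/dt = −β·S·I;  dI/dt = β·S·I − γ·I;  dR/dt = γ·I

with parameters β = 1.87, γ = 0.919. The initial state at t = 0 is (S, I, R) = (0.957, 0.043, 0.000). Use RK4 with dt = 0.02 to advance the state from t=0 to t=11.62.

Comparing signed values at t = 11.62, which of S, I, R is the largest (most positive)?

largest component: R

t=0.000: state=(0.957, 0.043, 0.000)
step 1 (dt=0.02): k1=(-0.077, 0.037, 0.040), k2=(-0.078, 0.038, 0.040), k3=(-0.078, 0.038, 0.040), k4=(-0.078, 0.038, 0.040); state += dt/6·(k1+2k2+2k3+k4)
t=0.020: state=(0.955, 0.044, 0.001)
t=0.040: state=(0.954, 0.045, 0.002)
t=0.060: state=(0.952, 0.045, 0.002)
continuing one RK4 step at a time; state shown every 25 steps (Δt=0.5):
t=0.500: state=(0.910, 0.065, 0.025)
t=1.000: state=(0.846, 0.094, 0.061)
t=1.500: state=(0.763, 0.126, 0.111)
t=2.000: state=(0.669, 0.155, 0.176)
t=2.500: state=(0.573, 0.175, 0.252)
t=3.000: state=(0.485, 0.181, 0.334)
t=3.500: state=(0.410, 0.173, 0.416)
t=4.000: state=(0.351, 0.156, 0.492)
t=4.500: state=(0.307, 0.134, 0.559)
t=5.000: state=(0.274, 0.111, 0.615)
t=5.500: state=(0.249, 0.089, 0.661)
t=6.000: state=(0.231, 0.071, 0.698)
t=6.500: state=(0.218, 0.055, 0.727)
t=7.000: state=(0.208, 0.042, 0.749)
t=7.500: state=(0.201, 0.032, 0.766)
t=8.000: state=(0.196, 0.025, 0.779)
t=8.500: state=(0.192, 0.019, 0.789)
t=9.000: state=(0.189, 0.014, 0.797)
t=9.500: state=(0.187, 0.011, 0.802)
t=10.000: state=(0.185, 0.008, 0.807)
t=10.500: state=(0.184, 0.006, 0.810)
t=11.000: state=(0.183, 0.004, 0.812)
t=11.500: state=(0.183, 0.003, 0.814)
t=11.620: state=(0.182, 0.003, 0.814)
compare at T: S=0.182, I=0.003, R=0.814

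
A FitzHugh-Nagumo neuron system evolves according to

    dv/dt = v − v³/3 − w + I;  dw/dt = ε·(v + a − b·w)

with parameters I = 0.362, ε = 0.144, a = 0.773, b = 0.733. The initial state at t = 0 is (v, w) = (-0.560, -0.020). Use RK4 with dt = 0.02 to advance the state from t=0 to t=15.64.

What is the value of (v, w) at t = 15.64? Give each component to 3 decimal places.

t=0.000: state=(-0.560, -0.020)
step 1 (dt=0.02): k1=(-0.119, 0.033), k2=(-0.121, 0.033), k3=(-0.121, 0.033), k4=(-0.122, 0.032); state += dt/6·(k1+2k2+2k3+k4)
t=0.020: state=(-0.562, -0.019)
t=0.040: state=(-0.565, -0.019)
t=0.060: state=(-0.567, -0.018)
continuing one RK4 step at a time; state shown every 50 steps (Δt=1):
t=1.000: state=(-0.741, -0.000)
t=2.000: state=(-1.022, -0.015)
t=3.000: state=(-1.259, -0.065)
t=4.000: state=(-1.353, -0.133)
t=5.000: state=(-1.349, -0.199)
t=6.000: state=(-1.305, -0.255)
t=7.000: state=(-1.248, -0.299)
t=8.000: state=(-1.186, -0.329)
t=9.000: state=(-1.125, -0.349)
t=10.000: state=(-1.066, -0.358)
t=11.000: state=(-1.011, -0.358)
t=12.000: state=(-0.960, -0.351)
t=13.000: state=(-0.916, -0.338)
t=14.000: state=(-0.880, -0.321)
t=15.000: state=(-0.856, -0.302)
t=15.640: state=(-0.848, -0.289)

(v, w) = (-0.848, -0.289)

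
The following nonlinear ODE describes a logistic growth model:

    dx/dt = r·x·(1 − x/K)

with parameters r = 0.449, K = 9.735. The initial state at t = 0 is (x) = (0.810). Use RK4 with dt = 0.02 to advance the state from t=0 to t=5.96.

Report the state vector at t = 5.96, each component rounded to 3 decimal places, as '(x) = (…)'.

(x) = (5.536)

t=0.000: state=(0.810)
step 1 (dt=0.02): k1=(0.333), k2=(0.335), k3=(0.335), k4=(0.336); state += dt/6·(k1+2k2+2k3+k4)
t=0.020: state=(0.817)
t=0.040: state=(0.823)
t=0.060: state=(0.830)
continuing one RK4 step at a time; state shown every 10 steps (Δt=0.2):
t=0.200: state=(0.879)
t=0.400: state=(0.954)
t=0.600: state=(1.034)
t=0.800: state=(1.120)
t=1.000: state=(1.212)
t=1.200: state=(1.310)
t=1.400: state=(1.416)
t=1.600: state=(1.528)
t=1.800: state=(1.647)
t=2.000: state=(1.774)
t=2.200: state=(1.908)
t=2.400: state=(2.049)
t=2.600: state=(2.198)
t=2.800: state=(2.355)
t=3.000: state=(2.519)
t=3.200: state=(2.690)
t=3.400: state=(2.868)
t=3.600: state=(3.053)
t=3.800: state=(3.245)
t=4.000: state=(3.442)
t=4.200: state=(3.644)
t=4.400: state=(3.851)
t=4.600: state=(4.062)
t=4.800: state=(4.276)
t=5.000: state=(4.492)
t=5.200: state=(4.710)
t=5.400: state=(4.928)
t=5.600: state=(5.147)
t=5.800: state=(5.364)
t=5.960: state=(5.536)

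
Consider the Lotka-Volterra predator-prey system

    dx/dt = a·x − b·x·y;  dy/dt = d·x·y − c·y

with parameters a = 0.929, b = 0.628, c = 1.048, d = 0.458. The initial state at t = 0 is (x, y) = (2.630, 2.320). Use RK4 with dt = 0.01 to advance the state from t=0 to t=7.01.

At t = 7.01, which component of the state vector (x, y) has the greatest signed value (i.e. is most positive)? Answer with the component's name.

t=0.000: state=(2.630, 2.320)
step 1 (dt=0.01): k1=(-1.389, 0.363), k2=(-1.388, 0.356), k3=(-1.388, 0.356), k4=(-1.387, 0.349); state += dt/6·(k1+2k2+2k3+k4)
t=0.010: state=(2.616, 2.324)
t=0.020: state=(2.602, 2.327)
t=0.030: state=(2.588, 2.330)
continuing one RK4 step at a time; state shown every 25 steps (Δt=0.25):
t=0.250: state=(2.294, 2.366)
t=0.500: state=(2.000, 2.327)
t=0.750: state=(1.764, 2.220)
t=1.000: state=(1.589, 2.068)
t=1.250: state=(1.468, 1.895)
t=1.500: state=(1.394, 1.717)
t=1.750: state=(1.362, 1.547)
t=2.000: state=(1.364, 1.391)
t=2.250: state=(1.399, 1.253)
t=2.500: state=(1.463, 1.136)
t=2.750: state=(1.556, 1.039)
t=3.000: state=(1.678, 0.962)
t=3.250: state=(1.829, 0.904)
t=3.500: state=(2.008, 0.867)
t=3.750: state=(2.215, 0.849)
t=4.000: state=(2.445, 0.853)
t=4.250: state=(2.693, 0.881)
t=4.500: state=(2.947, 0.936)
t=4.750: state=(3.188, 1.024)
t=5.000: state=(3.393, 1.149)
t=5.250: state=(3.530, 1.315)
t=5.500: state=(3.566, 1.520)
t=5.750: state=(3.479, 1.753)
t=6.000: state=(3.271, 1.988)
t=6.250: state=(2.971, 2.188)
t=6.500: state=(2.628, 2.321)
t=6.750: state=(2.292, 2.366)
t=7.000: state=(1.998, 2.326)
t=7.010: state=(1.988, 2.323)
compare at T: x=1.988, y=2.323

largest component: y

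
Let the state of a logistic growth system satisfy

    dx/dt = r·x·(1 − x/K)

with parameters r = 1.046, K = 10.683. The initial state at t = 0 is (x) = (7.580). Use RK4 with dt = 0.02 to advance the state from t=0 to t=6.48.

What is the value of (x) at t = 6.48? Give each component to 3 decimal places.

(x) = (10.678)

t=0.000: state=(7.580)
step 1 (dt=0.02): k1=(2.303), k2=(2.293), k3=(2.293), k4=(2.283); state += dt/6·(k1+2k2+2k3+k4)
t=0.020: state=(7.626)
t=0.040: state=(7.671)
t=0.060: state=(7.716)
continuing one RK4 step at a time; state shown every 25 steps (Δt=0.5):
t=0.500: state=(8.597)
t=1.000: state=(9.340)
t=1.500: state=(9.844)
t=2.000: state=(10.169)
t=2.500: state=(10.372)
t=3.000: state=(10.497)
t=3.500: state=(10.572)
t=4.000: state=(10.617)
t=4.500: state=(10.644)
t=5.000: state=(10.660)
t=5.500: state=(10.669)
t=6.000: state=(10.675)
t=6.480: state=(10.678)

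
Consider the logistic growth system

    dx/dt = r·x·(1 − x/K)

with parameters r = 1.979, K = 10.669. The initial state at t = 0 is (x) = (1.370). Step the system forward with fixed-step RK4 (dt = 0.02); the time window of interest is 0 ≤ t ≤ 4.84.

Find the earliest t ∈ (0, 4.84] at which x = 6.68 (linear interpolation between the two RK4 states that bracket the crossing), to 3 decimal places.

t=0.000: state=(1.370)
step 1 (dt=0.02): k1=(2.363), k2=(2.398), k3=(2.398), k4=(2.433); state += dt/6·(k1+2k2+2k3+k4)
t=0.020: state=(1.418)
t=0.040: state=(1.467)
t=0.060: state=(1.518)
continuing one RK4 step at a time; state shown every 10 steps (Δt=0.2):
t=0.200: state=(1.916)
t=0.400: state=(2.618)
t=0.600: state=(3.475)
t=0.800: state=(4.457)
t=1.000: state=(5.505)
t=1.200: state=(6.539)
t=1.220: state=(6.639)
next step: t=1.240: state=(6.738) — x has crossed 6.68
linear interpolation between t=1.220 (6.63922) and t=1.240 (6.73799) → t≈1.228

t = 1.228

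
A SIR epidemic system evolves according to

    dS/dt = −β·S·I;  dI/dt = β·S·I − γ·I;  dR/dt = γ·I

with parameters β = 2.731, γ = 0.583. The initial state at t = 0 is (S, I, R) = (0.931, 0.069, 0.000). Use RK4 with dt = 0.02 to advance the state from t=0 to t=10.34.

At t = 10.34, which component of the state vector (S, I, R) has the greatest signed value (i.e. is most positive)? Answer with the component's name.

largest component: R

t=0.000: state=(0.931, 0.069, 0.000)
step 1 (dt=0.02): k1=(-0.175, 0.135, 0.040), k2=(-0.179, 0.138, 0.041), k3=(-0.179, 0.138, 0.041), k4=(-0.182, 0.140, 0.042); state += dt/6·(k1+2k2+2k3+k4)
t=0.020: state=(0.927, 0.072, 0.001)
t=0.040: state=(0.924, 0.075, 0.002)
t=0.060: state=(0.920, 0.078, 0.003)
continuing one RK4 step at a time; state shown every 25 steps (Δt=0.5):
t=0.500: state=(0.797, 0.170, 0.033)
t=1.000: state=(0.570, 0.325, 0.105)
t=1.500: state=(0.333, 0.447, 0.219)
t=2.000: state=(0.176, 0.468, 0.355)
t=2.500: state=(0.096, 0.419, 0.486)
t=3.000: state=(0.057, 0.346, 0.597)
t=3.500: state=(0.037, 0.275, 0.688)
t=4.000: state=(0.027, 0.215, 0.759)
t=4.500: state=(0.021, 0.166, 0.814)
t=5.000: state=(0.017, 0.127, 0.856)
t=5.500: state=(0.014, 0.097, 0.889)
t=6.000: state=(0.013, 0.074, 0.913)
t=6.500: state=(0.012, 0.056, 0.932)
t=7.000: state=(0.011, 0.043, 0.946)
t=7.500: state=(0.011, 0.032, 0.957)
t=8.000: state=(0.010, 0.024, 0.965)
t=8.500: state=(0.010, 0.018, 0.972)
t=9.000: state=(0.010, 0.014, 0.976)
t=9.500: state=(0.009, 0.011, 0.980)
t=10.000: state=(0.009, 0.008, 0.983)
t=10.340: state=(0.009, 0.007, 0.984)
compare at T: S=0.009, I=0.007, R=0.984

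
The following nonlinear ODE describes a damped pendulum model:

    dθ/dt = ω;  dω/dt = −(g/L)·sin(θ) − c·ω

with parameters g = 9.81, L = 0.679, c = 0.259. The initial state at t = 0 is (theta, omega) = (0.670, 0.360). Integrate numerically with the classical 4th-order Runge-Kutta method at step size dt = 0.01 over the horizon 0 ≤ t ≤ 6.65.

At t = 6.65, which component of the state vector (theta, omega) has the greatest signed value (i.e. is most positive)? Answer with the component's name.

largest component: omega

t=0.000: state=(0.670, 0.360)
step 1 (dt=0.01): k1=(0.360, -9.065), k2=(0.315, -9.074), k3=(0.315, -9.071), k4=(0.269, -9.077); state += dt/6·(k1+2k2+2k3+k4)
t=0.010: state=(0.673, 0.269)
t=0.020: state=(0.675, 0.178)
t=0.030: state=(0.677, 0.088)
continuing one RK4 step at a time; state shown every 25 steps (Δt=0.25):
t=0.250: state=(0.489, -1.697)
t=0.500: state=(-0.060, -2.362)
t=0.750: state=(-0.527, -1.116)
t=1.000: state=(-0.555, 0.880)
t=1.250: state=(-0.152, 2.105)
t=1.500: state=(0.347, 1.589)
t=1.750: state=(0.540, -0.126)
t=2.000: state=(0.301, -1.640)
t=2.250: state=(-0.162, -1.780)
t=2.500: state=(-0.466, -0.497)
t=2.750: state=(-0.385, 1.083)
t=3.000: state=(-0.005, 1.728)
t=3.250: state=(0.356, 0.949)
t=3.500: state=(0.411, -0.520)
t=3.750: state=(0.138, -1.497)
t=4.000: state=(-0.229, -1.217)
t=4.250: state=(-0.389, 0.011)
t=4.500: state=(-0.231, 1.154)
t=4.750: state=(0.103, 1.309)
t=5.000: state=(0.333, 0.404)
t=5.250: state=(0.283, -0.761)
t=5.500: state=(0.010, -1.253)
t=5.750: state=(-0.254, -0.704)
t=6.000: state=(-0.298, 0.369)
t=6.250: state=(-0.100, 1.084)
t=6.500: state=(0.165, 0.882)
t=6.650: state=(0.263, 0.384)
compare at T: theta=0.263, omega=0.384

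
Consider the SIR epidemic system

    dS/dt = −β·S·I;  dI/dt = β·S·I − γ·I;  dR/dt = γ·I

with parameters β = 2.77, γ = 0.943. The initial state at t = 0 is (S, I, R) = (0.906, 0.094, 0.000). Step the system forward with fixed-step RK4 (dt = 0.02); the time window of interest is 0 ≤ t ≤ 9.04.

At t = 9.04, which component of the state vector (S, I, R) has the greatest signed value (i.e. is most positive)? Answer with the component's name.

largest component: R

t=0.000: state=(0.906, 0.094, 0.000)
step 1 (dt=0.02): k1=(-0.236, 0.147, 0.089), k2=(-0.239, 0.149, 0.090), k3=(-0.239, 0.149, 0.090), k4=(-0.242, 0.151, 0.091); state += dt/6·(k1+2k2+2k3+k4)
t=0.020: state=(0.901, 0.097, 0.002)
t=0.040: state=(0.896, 0.100, 0.004)
t=0.060: state=(0.891, 0.103, 0.006)
continuing one RK4 step at a time; state shown every 25 steps (Δt=0.5):
t=0.500: state=(0.749, 0.186, 0.065)
t=1.000: state=(0.539, 0.284, 0.177)
t=1.500: state=(0.350, 0.326, 0.324)
t=2.000: state=(0.225, 0.301, 0.474)
t=2.500: state=(0.154, 0.243, 0.602)
t=3.000: state=(0.115, 0.182, 0.702)
t=3.500: state=(0.093, 0.131, 0.776)
t=4.000: state=(0.080, 0.092, 0.828)
t=4.500: state=(0.071, 0.064, 0.865)
t=5.000: state=(0.066, 0.044, 0.890)
t=5.500: state=(0.063, 0.030, 0.907)
t=6.000: state=(0.061, 0.020, 0.919)
t=6.500: state=(0.060, 0.014, 0.927)
t=7.000: state=(0.059, 0.009, 0.932)
t=7.500: state=(0.058, 0.006, 0.936)
t=8.000: state=(0.058, 0.004, 0.938)
t=8.500: state=(0.057, 0.003, 0.940)
t=9.000: state=(0.057, 0.002, 0.941)
t=9.040: state=(0.057, 0.002, 0.941)
compare at T: S=0.057, I=0.002, R=0.941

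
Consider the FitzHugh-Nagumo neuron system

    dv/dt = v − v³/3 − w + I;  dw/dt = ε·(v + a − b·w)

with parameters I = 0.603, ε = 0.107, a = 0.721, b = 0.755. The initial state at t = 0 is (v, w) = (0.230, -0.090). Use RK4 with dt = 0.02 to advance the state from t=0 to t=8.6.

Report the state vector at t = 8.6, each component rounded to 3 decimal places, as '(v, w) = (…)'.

t=0.000: state=(0.230, -0.090)
step 1 (dt=0.02): k1=(0.919, 0.109), k2=(0.927, 0.110), k3=(0.927, 0.110), k4=(0.934, 0.111); state += dt/6·(k1+2k2+2k3+k4)
t=0.020: state=(0.249, -0.088)
t=0.040: state=(0.267, -0.086)
t=0.060: state=(0.287, -0.083)
continuing one RK4 step at a time; state shown every 25 steps (Δt=0.5):
t=0.500: state=(0.780, -0.023)
t=1.000: state=(1.383, 0.073)
t=1.500: state=(1.738, 0.191)
t=2.000: state=(1.837, 0.316)
t=2.500: state=(1.833, 0.438)
t=3.000: state=(1.796, 0.554)
t=3.500: state=(1.750, 0.662)
t=4.000: state=(1.701, 0.764)
t=4.500: state=(1.650, 0.860)
t=5.000: state=(1.597, 0.949)
t=5.500: state=(1.543, 1.031)
t=6.000: state=(1.487, 1.108)
t=6.500: state=(1.429, 1.178)
t=7.000: state=(1.368, 1.243)
t=7.500: state=(1.304, 1.301)
t=8.000: state=(1.235, 1.354)
t=8.500: state=(1.159, 1.401)
t=8.600: state=(1.143, 1.410)

(v, w) = (1.143, 1.410)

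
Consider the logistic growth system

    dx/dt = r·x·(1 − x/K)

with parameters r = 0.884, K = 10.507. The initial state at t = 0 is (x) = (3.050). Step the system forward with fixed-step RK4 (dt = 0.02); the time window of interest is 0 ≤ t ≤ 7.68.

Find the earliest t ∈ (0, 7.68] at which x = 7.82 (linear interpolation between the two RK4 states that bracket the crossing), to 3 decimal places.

t = 2.220

t=0.000: state=(3.050)
step 1 (dt=0.02): k1=(1.914), k2=(1.921), k3=(1.921), k4=(1.928); state += dt/6·(k1+2k2+2k3+k4)
t=0.020: state=(3.088)
t=0.040: state=(3.127)
t=0.060: state=(3.166)
continuing one RK4 step at a time; state shown every 25 steps (Δt=0.5):
t=0.500: state=(4.086)
t=1.000: state=(5.227)
t=1.500: state=(6.371)
t=2.000: state=(7.413)
t=2.200: state=(7.785)
next step: t=2.220: state=(7.820) — x has crossed 7.82
linear interpolation between t=2.200 (7.78491) and t=2.220 (7.82042) → t≈2.220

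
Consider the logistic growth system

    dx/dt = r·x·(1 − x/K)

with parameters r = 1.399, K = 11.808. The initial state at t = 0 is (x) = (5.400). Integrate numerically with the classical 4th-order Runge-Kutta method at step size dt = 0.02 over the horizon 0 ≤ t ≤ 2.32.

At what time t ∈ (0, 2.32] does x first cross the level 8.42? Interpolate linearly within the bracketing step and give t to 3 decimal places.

t=0.000: state=(5.400)
step 1 (dt=0.02): k1=(4.100), k2=(4.104), k3=(4.104), k4=(4.109); state += dt/6·(k1+2k2+2k3+k4)
t=0.020: state=(5.482)
t=0.040: state=(5.564)
t=0.060: state=(5.647)
continuing one RK4 step at a time; state shown every 5 steps (Δt=0.1):
t=0.100: state=(5.812)
t=0.200: state=(6.224)
t=0.300: state=(6.634)
t=0.400: state=(7.037)
t=0.500: state=(7.428)
t=0.600: state=(7.806)
t=0.700: state=(8.168)
t=0.760: state=(8.376)
next step: t=0.780: state=(8.443) — x has crossed 8.42
linear interpolation between t=0.760 (8.37567) and t=0.780 (8.44339) → t≈0.773

t = 0.773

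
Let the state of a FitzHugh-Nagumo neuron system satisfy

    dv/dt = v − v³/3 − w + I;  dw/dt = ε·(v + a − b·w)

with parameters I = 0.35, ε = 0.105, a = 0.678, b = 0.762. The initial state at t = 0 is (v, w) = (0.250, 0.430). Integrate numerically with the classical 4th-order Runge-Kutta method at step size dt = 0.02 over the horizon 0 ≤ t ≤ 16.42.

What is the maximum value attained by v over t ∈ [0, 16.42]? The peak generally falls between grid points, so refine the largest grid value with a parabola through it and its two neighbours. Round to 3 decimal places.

t=0.000: state=(0.250, 0.430)
step 1 (dt=0.02): k1=(0.165, 0.063), k2=(0.166, 0.063), k3=(0.166, 0.063), k4=(0.167, 0.063); state += dt/6·(k1+2k2+2k3+k4)
t=0.020: state=(0.253, 0.431)
t=0.040: state=(0.257, 0.433)
t=0.060: state=(0.260, 0.434)
continuing one RK4 step at a time; state shown every 50 steps (Δt=1):
t=1.000: state=(0.470, 0.501)
t=2.000: state=(0.818, 0.595)
t=3.000: state=(1.169, 0.719)
t=4.000: state=(1.319, 0.860)
t=5.000: state=(1.296, 0.995)
t=6.000: state=(1.189, 1.113)
t=7.000: state=(1.028, 1.208)
t=8.000: state=(0.789, 1.276)
t=9.000: state=(0.364, 1.307)
t=10.000: state=(-0.634, 1.268)
t=11.000: state=(-1.847, 1.103)
t=12.000: state=(-1.970, 0.890)
t=13.000: state=(-1.910, 0.694)
t=14.000: state=(-1.841, 0.520)
t=15.000: state=(-1.773, 0.366)
t=16.000: state=(-1.705, 0.231)
t=16.420: state=(-1.677, 0.179)
largest grid value and its neighbours: v(4.260)=1.32500, v(4.280)=1.32504, v(4.300)=1.32502
parabola through these three points peaks at t≈4.284 with v≈1.32504

max v = 1.325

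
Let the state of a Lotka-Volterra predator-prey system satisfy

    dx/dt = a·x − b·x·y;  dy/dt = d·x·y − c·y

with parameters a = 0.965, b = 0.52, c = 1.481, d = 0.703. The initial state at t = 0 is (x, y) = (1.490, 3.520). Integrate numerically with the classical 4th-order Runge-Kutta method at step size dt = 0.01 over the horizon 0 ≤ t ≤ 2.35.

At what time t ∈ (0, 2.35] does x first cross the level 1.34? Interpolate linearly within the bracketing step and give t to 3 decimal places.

t = 0.131

t=0.000: state=(1.490, 3.520)
step 1 (dt=0.01): k1=(-1.289, -1.526), k2=(-1.278, -1.539), k3=(-1.278, -1.538), k4=(-1.267, -1.551); state += dt/6·(k1+2k2+2k3+k4)
t=0.010: state=(1.477, 3.505)
t=0.020: state=(1.465, 3.489)
t=0.030: state=(1.452, 3.473)
continuing one RK4 step at a time; state shown every 10 steps (Δt=0.1):
t=0.100: state=(1.372, 3.356)
t=0.130: state=(1.341, 3.304)
next step: t=0.140: state=(1.331, 3.286) — x has crossed 1.34
linear interpolation between t=0.130 (1.34098) and t=0.140 (1.33099) → t≈0.131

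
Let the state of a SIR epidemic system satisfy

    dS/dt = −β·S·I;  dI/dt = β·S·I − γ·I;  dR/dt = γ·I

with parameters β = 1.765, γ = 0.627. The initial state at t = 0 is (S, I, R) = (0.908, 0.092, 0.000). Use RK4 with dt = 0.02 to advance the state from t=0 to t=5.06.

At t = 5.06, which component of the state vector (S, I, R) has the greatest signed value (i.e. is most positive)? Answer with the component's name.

largest component: R

t=0.000: state=(0.908, 0.092, 0.000)
step 1 (dt=0.02): k1=(-0.147, 0.090, 0.058), k2=(-0.149, 0.090, 0.058), k3=(-0.149, 0.090, 0.058), k4=(-0.150, 0.091, 0.059); state += dt/6·(k1+2k2+2k3+k4)
t=0.020: state=(0.905, 0.094, 0.001)
t=0.040: state=(0.902, 0.096, 0.002)
t=0.060: state=(0.899, 0.097, 0.004)
continuing one RK4 step at a time; state shown every 10 steps (Δt=0.2):
t=0.200: state=(0.876, 0.111, 0.013)
t=0.400: state=(0.839, 0.133, 0.028)
t=0.600: state=(0.797, 0.156, 0.046)
t=0.800: state=(0.751, 0.181, 0.067)
t=1.000: state=(0.702, 0.207, 0.092)
t=1.200: state=(0.649, 0.232, 0.119)
t=1.400: state=(0.596, 0.254, 0.150)
t=1.600: state=(0.543, 0.274, 0.183)
t=1.800: state=(0.491, 0.291, 0.218)
t=2.000: state=(0.442, 0.302, 0.255)
t=2.200: state=(0.397, 0.309, 0.294)
t=2.400: state=(0.356, 0.311, 0.333)
t=2.600: state=(0.319, 0.309, 0.372)
t=2.800: state=(0.286, 0.304, 0.410)
t=3.000: state=(0.257, 0.295, 0.448)
t=3.200: state=(0.232, 0.283, 0.484)
t=3.400: state=(0.211, 0.270, 0.519)
t=3.600: state=(0.192, 0.256, 0.552)
t=3.800: state=(0.176, 0.241, 0.583)
t=4.000: state=(0.162, 0.226, 0.612)
t=4.200: state=(0.150, 0.210, 0.640)
t=4.400: state=(0.140, 0.195, 0.665)
t=4.600: state=(0.131, 0.181, 0.689)
t=4.800: state=(0.123, 0.167, 0.710)
t=5.000: state=(0.116, 0.153, 0.730)
t=5.060: state=(0.114, 0.150, 0.736)
compare at T: S=0.114, I=0.150, R=0.736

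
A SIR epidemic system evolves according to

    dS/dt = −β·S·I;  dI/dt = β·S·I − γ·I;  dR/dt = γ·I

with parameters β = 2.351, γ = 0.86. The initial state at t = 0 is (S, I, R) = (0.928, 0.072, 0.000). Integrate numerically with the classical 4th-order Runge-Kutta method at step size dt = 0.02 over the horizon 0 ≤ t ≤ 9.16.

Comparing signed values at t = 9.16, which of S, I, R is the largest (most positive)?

t=0.000: state=(0.928, 0.072, 0.000)
step 1 (dt=0.02): k1=(-0.157, 0.095, 0.062), k2=(-0.159, 0.096, 0.063), k3=(-0.159, 0.096, 0.063), k4=(-0.161, 0.097, 0.064); state += dt/6·(k1+2k2+2k3+k4)
t=0.020: state=(0.925, 0.074, 0.001)
t=0.040: state=(0.922, 0.076, 0.003)
t=0.060: state=(0.918, 0.078, 0.004)
continuing one RK4 step at a time; state shown every 25 steps (Δt=0.5):
t=0.500: state=(0.825, 0.132, 0.043)
t=1.000: state=(0.676, 0.208, 0.116)
t=1.500: state=(0.508, 0.271, 0.220)
t=2.000: state=(0.363, 0.294, 0.343)
t=2.500: state=(0.259, 0.274, 0.467)
t=3.000: state=(0.192, 0.232, 0.576)
t=3.500: state=(0.151, 0.184, 0.665)
t=4.000: state=(0.124, 0.141, 0.735)
t=4.500: state=(0.108, 0.105, 0.787)
t=5.000: state=(0.097, 0.077, 0.826)
t=5.500: state=(0.090, 0.056, 0.854)
t=6.000: state=(0.085, 0.040, 0.875)
t=6.500: state=(0.082, 0.029, 0.890)
t=7.000: state=(0.079, 0.021, 0.900)
t=7.500: state=(0.078, 0.015, 0.908)
t=8.000: state=(0.076, 0.010, 0.913)
t=8.500: state=(0.076, 0.007, 0.917)
t=9.000: state=(0.075, 0.005, 0.920)
t=9.160: state=(0.075, 0.005, 0.920)
compare at T: S=0.075, I=0.005, R=0.920

largest component: R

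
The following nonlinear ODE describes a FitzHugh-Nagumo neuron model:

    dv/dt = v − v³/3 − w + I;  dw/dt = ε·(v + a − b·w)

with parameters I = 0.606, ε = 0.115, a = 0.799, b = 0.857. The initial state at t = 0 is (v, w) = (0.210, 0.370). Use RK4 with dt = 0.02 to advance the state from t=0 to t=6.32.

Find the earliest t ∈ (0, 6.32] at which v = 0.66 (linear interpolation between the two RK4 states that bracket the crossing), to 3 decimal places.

t=0.000: state=(0.210, 0.370)
step 1 (dt=0.02): k1=(0.443, 0.080), k2=(0.446, 0.080), k3=(0.446, 0.080), k4=(0.450, 0.080); state += dt/6·(k1+2k2+2k3+k4)
t=0.020: state=(0.219, 0.372)
t=0.040: state=(0.228, 0.373)
t=0.060: state=(0.237, 0.375)
continuing one RK4 step at a time; state shown every 25 steps (Δt=0.5):
t=0.500: state=(0.478, 0.416)
t=0.760: state=(0.654, 0.446)
next step: t=0.780: state=(0.669, 0.448) — v has crossed 0.66
linear interpolation between t=0.760 (0.65404) and t=0.780 (0.66852) → t≈0.768

t = 0.768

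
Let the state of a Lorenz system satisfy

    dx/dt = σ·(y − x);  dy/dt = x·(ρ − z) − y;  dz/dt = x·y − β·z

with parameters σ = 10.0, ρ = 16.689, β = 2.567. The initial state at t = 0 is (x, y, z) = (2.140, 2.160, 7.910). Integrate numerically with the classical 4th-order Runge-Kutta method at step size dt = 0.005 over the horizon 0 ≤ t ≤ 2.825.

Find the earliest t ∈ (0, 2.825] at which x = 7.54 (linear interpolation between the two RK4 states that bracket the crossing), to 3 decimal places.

t=0.000: state=(2.140, 2.160, 7.910)
step 1 (dt=0.005): k1=(0.200, 16.627, -15.683), k2=(0.611, 16.674, -15.492), k3=(0.602, 16.682, -15.491), k4=(1.004, 16.736, -15.299); state += dt/6·(k1+2k2+2k3+k4)
t=0.005: state=(2.143, 2.243, 7.833)
t=0.010: state=(2.150, 2.327, 7.757)
t=0.015: state=(2.161, 2.412, 7.683)
continuing one RK4 step at a time; state shown every 20 steps (Δt=0.1):
t=0.100: state=(2.829, 4.103, 6.787)
t=0.200: state=(4.690, 7.173, 7.115)
t=0.290: state=(7.398, 10.806, 10.097)
next step: t=0.295: state=(7.569, 10.993, 10.374) — x has crossed 7.54
linear interpolation between t=0.290 (7.39848) and t=0.295 (7.56928) → t≈0.294

t = 0.294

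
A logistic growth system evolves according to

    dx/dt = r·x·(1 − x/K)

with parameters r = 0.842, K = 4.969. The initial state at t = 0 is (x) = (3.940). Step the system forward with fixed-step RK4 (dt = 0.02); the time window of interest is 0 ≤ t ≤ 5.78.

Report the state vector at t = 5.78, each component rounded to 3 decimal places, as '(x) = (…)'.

(x) = (4.959)

t=0.000: state=(3.940)
step 1 (dt=0.02): k1=(0.687), k2=(0.684), k3=(0.684), k4=(0.680); state += dt/6·(k1+2k2+2k3+k4)
t=0.020: state=(3.954)
t=0.040: state=(3.967)
t=0.060: state=(3.981)
continuing one RK4 step at a time; state shown every 10 steps (Δt=0.2):
t=0.200: state=(4.071)
t=0.400: state=(4.188)
t=0.600: state=(4.293)
t=0.800: state=(4.385)
t=1.000: state=(4.466)
t=1.200: state=(4.538)
t=1.400: state=(4.599)
t=1.600: state=(4.653)
t=1.800: state=(4.699)
t=2.000: state=(4.739)
t=2.200: state=(4.773)
t=2.400: state=(4.803)
t=2.600: state=(4.828)
t=2.800: state=(4.849)
t=3.000: state=(4.867)
t=3.200: state=(4.883)
t=3.400: state=(4.896)
t=3.600: state=(4.907)
t=3.800: state=(4.917)
t=4.000: state=(4.925)
t=4.200: state=(4.931)
t=4.400: state=(4.937)
t=4.600: state=(4.942)
t=4.800: state=(4.946)
t=5.000: state=(4.950)
t=5.200: state=(4.953)
t=5.400: state=(4.955)
t=5.600: state=(4.957)
t=5.780: state=(4.959)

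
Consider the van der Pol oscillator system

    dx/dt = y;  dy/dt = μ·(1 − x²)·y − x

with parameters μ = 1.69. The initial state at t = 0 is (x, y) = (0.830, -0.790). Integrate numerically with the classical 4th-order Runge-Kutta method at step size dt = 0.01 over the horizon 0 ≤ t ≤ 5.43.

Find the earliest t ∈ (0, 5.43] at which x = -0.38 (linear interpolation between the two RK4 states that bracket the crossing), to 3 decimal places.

t = 0.769

t=0.000: state=(0.830, -0.790)
step 1 (dt=0.01): k1=(-0.790, -1.245), k2=(-0.796, -1.253), k3=(-0.796, -1.254), k4=(-0.803, -1.262); state += dt/6·(k1+2k2+2k3+k4)
t=0.010: state=(0.822, -0.803)
t=0.020: state=(0.814, -0.815)
t=0.030: state=(0.806, -0.828)
continuing one RK4 step at a time; state shown every 20 steps (Δt=0.2):
t=0.200: state=(0.644, -1.081)
t=0.400: state=(0.389, -1.499)
t=0.600: state=(0.031, -2.115)
t=0.760: state=(-0.355, -2.718)
next step: t=0.770: state=(-0.382, -2.754) — x has crossed -0.38
linear interpolation between t=0.760 (-0.35490) and t=0.770 (-0.38227) → t≈0.769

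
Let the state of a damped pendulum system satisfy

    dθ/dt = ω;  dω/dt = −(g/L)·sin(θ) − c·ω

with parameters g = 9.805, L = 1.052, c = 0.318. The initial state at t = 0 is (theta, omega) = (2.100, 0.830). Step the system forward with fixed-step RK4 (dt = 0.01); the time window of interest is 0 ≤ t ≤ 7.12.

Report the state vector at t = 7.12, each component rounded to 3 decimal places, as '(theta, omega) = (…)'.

t=0.000: state=(2.100, 0.830)
step 1 (dt=0.01): k1=(0.830, -8.309), k2=(0.788, -8.277), k3=(0.789, -8.278), k4=(0.747, -8.246); state += dt/6·(k1+2k2+2k3+k4)
t=0.010: state=(2.108, 0.747)
t=0.020: state=(2.115, 0.665)
t=0.030: state=(2.121, 0.584)
continuing one RK4 step at a time; state shown every 25 steps (Δt=0.25):
t=0.250: state=(2.059, -1.144)
t=0.500: state=(1.519, -3.196)
t=0.750: state=(0.493, -4.791)
t=1.000: state=(-0.683, -4.180)
t=1.250: state=(-1.455, -1.892)
t=1.500: state=(-1.626, 0.489)
t=1.750: state=(-1.226, 2.664)
t=2.000: state=(-0.357, 4.040)
t=2.250: state=(0.619, 3.407)
t=2.500: state=(1.224, 1.328)
t=2.750: state=(1.271, -0.928)
t=3.000: state=(0.790, -2.800)
t=3.250: state=(-0.024, -3.416)
t=3.500: state=(-0.763, -2.256)
t=3.750: state=(-1.082, -0.247)
t=4.000: state=(-0.894, 1.685)
t=4.250: state=(-0.303, 2.838)
t=4.500: state=(0.396, 2.493)
t=4.750: state=(0.841, 0.950)
t=5.000: state=(0.851, -0.854)
t=5.250: state=(0.454, -2.183)
t=5.500: state=(-0.143, -2.357)
t=5.750: state=(-0.619, -1.299)
t=6.000: state=(-0.750, 0.273)
t=6.250: state=(-0.503, 1.609)
t=6.500: state=(-0.019, 2.072)
t=6.750: state=(0.438, 1.416)
t=7.000: state=(0.634, 0.111)
t=7.120: state=(0.608, -0.538)

(theta, omega) = (0.608, -0.538)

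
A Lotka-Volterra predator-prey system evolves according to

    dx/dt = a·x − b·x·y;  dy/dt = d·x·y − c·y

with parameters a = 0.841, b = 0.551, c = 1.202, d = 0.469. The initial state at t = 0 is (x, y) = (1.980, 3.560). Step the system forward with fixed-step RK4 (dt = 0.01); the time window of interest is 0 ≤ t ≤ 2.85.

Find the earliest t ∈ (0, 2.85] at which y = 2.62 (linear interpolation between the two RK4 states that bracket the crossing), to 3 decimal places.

t = 0.610

t=0.000: state=(1.980, 3.560)
step 1 (dt=0.01): k1=(-2.219, -0.973), k2=(-2.201, -0.990), k3=(-2.201, -0.990), k4=(-2.183, -1.007); state += dt/6·(k1+2k2+2k3+k4)
t=0.010: state=(1.958, 3.550)
t=0.020: state=(1.936, 3.540)
t=0.030: state=(1.915, 3.529)
continuing one RK4 step at a time; state shown every 10 steps (Δt=0.1):
t=0.100: state=(1.775, 3.447)
t=0.200: state=(1.603, 3.308)
t=0.300: state=(1.459, 3.152)
t=0.400: state=(1.340, 2.984)
t=0.500: state=(1.243, 2.811)
t=0.600: state=(1.164, 2.637)
next step: t=0.610: state=(1.156, 2.620) — y has crossed 2.62
linear interpolation between t=0.600 (2.63725) and t=0.610 (2.61996) → t≈0.610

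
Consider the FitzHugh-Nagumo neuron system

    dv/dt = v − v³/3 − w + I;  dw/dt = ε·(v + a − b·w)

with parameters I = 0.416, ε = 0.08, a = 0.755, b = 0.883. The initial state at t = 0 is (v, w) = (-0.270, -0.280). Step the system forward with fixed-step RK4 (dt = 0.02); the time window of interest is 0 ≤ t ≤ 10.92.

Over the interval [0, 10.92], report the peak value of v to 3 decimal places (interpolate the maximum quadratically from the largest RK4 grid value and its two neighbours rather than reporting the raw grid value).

max v = 1.845

t=0.000: state=(-0.270, -0.280)
step 1 (dt=0.02): k1=(0.433, 0.059), k2=(0.436, 0.059), k3=(0.436, 0.059), k4=(0.439, 0.059); state += dt/6·(k1+2k2+2k3+k4)
t=0.020: state=(-0.261, -0.279)
t=0.040: state=(-0.252, -0.278)
t=0.060: state=(-0.243, -0.276)
continuing one RK4 step at a time; state shown every 25 steps (Δt=0.5):
t=0.500: state=(-0.002, -0.246)
t=1.000: state=(0.411, -0.201)
t=1.500: state=(0.985, -0.137)
t=2.000: state=(1.519, -0.052)
t=2.500: state=(1.781, 0.045)
t=3.000: state=(1.844, 0.145)
t=3.500: state=(1.834, 0.242)
t=4.000: state=(1.804, 0.334)
t=4.500: state=(1.766, 0.423)
t=5.000: state=(1.727, 0.506)
t=5.500: state=(1.686, 0.585)
t=6.000: state=(1.645, 0.660)
t=6.500: state=(1.603, 0.731)
t=7.000: state=(1.560, 0.797)
t=7.500: state=(1.516, 0.860)
t=8.000: state=(1.471, 0.918)
t=8.500: state=(1.424, 0.973)
t=9.000: state=(1.375, 1.024)
t=9.500: state=(1.324, 1.071)
t=10.000: state=(1.270, 1.115)
t=10.500: state=(1.212, 1.154)
t=10.920: state=(1.160, 1.185)
largest grid value and its neighbours: v(3.100)=1.84508, v(3.120)=1.84510, v(3.140)=1.84504
parabola through these three points peaks at t≈3.115 with v≈1.84510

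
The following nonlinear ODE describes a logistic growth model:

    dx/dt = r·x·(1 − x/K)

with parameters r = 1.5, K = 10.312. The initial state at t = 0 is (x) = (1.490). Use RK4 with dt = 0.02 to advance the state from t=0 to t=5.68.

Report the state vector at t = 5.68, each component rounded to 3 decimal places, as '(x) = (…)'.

(x) = (10.300)

t=0.000: state=(1.490)
step 1 (dt=0.02): k1=(1.912), k2=(1.932), k3=(1.933), k4=(1.953); state += dt/6·(k1+2k2+2k3+k4)
t=0.020: state=(1.529)
t=0.040: state=(1.568)
t=0.060: state=(1.608)
continuing one RK4 step at a time; state shown every 10 steps (Δt=0.2):
t=0.200: state=(1.915)
t=0.400: state=(2.427)
t=0.600: state=(3.027)
t=0.800: state=(3.705)
t=1.000: state=(4.443)
t=1.200: state=(5.211)
t=1.400: state=(5.978)
t=1.600: state=(6.709)
t=1.800: state=(7.377)
t=2.000: state=(7.964)
t=2.200: state=(8.464)
t=2.400: state=(8.876)
t=2.600: state=(9.208)
t=2.800: state=(9.471)
t=3.000: state=(9.676)
t=3.200: state=(9.833)
t=3.400: state=(9.953)
t=3.600: state=(10.043)
t=3.800: state=(10.112)
t=4.000: state=(10.163)
t=4.200: state=(10.201)
t=4.400: state=(10.230)
t=4.600: state=(10.251)
t=4.800: state=(10.267)
t=5.000: state=(10.278)
t=5.200: state=(10.287)
t=5.400: state=(10.294)
t=5.600: state=(10.298)
t=5.680: state=(10.300)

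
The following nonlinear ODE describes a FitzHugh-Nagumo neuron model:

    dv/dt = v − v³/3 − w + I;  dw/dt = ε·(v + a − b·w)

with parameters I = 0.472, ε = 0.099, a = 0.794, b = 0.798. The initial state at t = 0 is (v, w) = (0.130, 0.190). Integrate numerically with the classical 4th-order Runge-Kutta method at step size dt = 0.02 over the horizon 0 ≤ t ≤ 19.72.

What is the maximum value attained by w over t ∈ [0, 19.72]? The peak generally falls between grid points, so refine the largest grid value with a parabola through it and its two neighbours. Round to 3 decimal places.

t=0.000: state=(0.130, 0.190)
step 1 (dt=0.02): k1=(0.411, 0.076), k2=(0.415, 0.077), k3=(0.415, 0.077), k4=(0.418, 0.077); state += dt/6·(k1+2k2+2k3+k4)
t=0.020: state=(0.138, 0.192)
t=0.040: state=(0.147, 0.193)
t=0.060: state=(0.155, 0.195)
continuing one RK4 step at a time; state shown every 50 steps (Δt=1):
t=1.000: state=(0.731, 0.289)
t=2.000: state=(1.442, 0.450)
t=3.000: state=(1.635, 0.641)
t=4.000: state=(1.582, 0.822)
t=5.000: state=(1.481, 0.981)
t=6.000: state=(1.363, 1.117)
t=7.000: state=(1.227, 1.231)
t=8.000: state=(1.061, 1.323)
t=9.000: state=(0.836, 1.388)
t=10.000: state=(0.461, 1.422)
t=11.000: state=(-0.388, 1.399)
t=12.000: state=(-1.732, 1.262)
t=13.000: state=(-1.977, 1.059)
t=14.000: state=(-1.928, 0.868)
t=15.000: state=(-1.862, 0.697)
t=16.000: state=(-1.797, 0.546)
t=17.000: state=(-1.734, 0.412)
t=18.000: state=(-1.671, 0.294)
t=19.000: state=(-1.609, 0.191)
t=19.720: state=(-1.566, 0.126)
largest grid value and its neighbours: w(10.180)=1.42322, w(10.200)=1.42325, w(10.220)=1.42325
parabola through these three points peaks at t≈10.208 with w≈1.42325

max w = 1.423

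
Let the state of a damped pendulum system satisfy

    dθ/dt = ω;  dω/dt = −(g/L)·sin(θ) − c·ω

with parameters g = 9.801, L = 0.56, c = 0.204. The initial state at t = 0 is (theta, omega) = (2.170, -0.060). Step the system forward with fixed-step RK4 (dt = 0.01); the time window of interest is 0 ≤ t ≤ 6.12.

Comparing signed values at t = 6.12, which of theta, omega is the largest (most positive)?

largest component: omega

t=0.000: state=(2.170, -0.060)
step 1 (dt=0.01): k1=(-0.060, -14.440), k2=(-0.132, -14.429), k3=(-0.132, -14.432), k4=(-0.204, -14.424); state += dt/6·(k1+2k2+2k3+k4)
t=0.010: state=(2.169, -0.204)
t=0.020: state=(2.166, -0.349)
t=0.030: state=(2.162, -0.493)
continuing one RK4 step at a time; state shown every 20 steps (Δt=0.2):
t=0.200: state=(1.864, -3.063)
t=0.400: state=(0.926, -6.219)
t=0.600: state=(-0.445, -6.737)
t=0.800: state=(-1.514, -3.655)
t=1.000: state=(-1.890, -0.162)
t=1.200: state=(-1.590, 3.175)
t=1.400: state=(-0.641, 6.076)
t=1.600: state=(0.622, 5.836)
t=1.800: state=(1.489, 2.622)
t=2.000: state=(1.658, -0.901)
t=2.200: state=(1.138, -4.231)
t=2.400: state=(0.066, -5.982)
t=2.600: state=(-1.002, -4.167)
t=2.800: state=(-1.497, -0.722)
t=3.000: state=(-1.294, 2.706)
t=3.200: state=(-0.467, 5.251)
t=3.400: state=(0.597, 4.791)
t=3.600: state=(1.275, 1.788)
t=3.800: state=(1.290, -1.621)
t=4.000: state=(0.663, -4.434)
t=4.200: state=(-0.319, -4.830)
t=4.400: state=(-1.071, -2.380)
t=4.600: state=(-1.220, 0.910)
t=4.800: state=(-0.734, 3.773)
t=5.000: state=(0.153, 4.607)
t=5.200: state=(0.912, 2.618)
t=5.400: state=(1.129, -0.494)
t=5.600: state=(0.734, -3.298)
t=5.800: state=(-0.070, -4.299)
t=6.000: state=(-0.799, -2.621)
t=6.120: state=(-1.013, -0.906)
compare at T: theta=-1.013, omega=-0.906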